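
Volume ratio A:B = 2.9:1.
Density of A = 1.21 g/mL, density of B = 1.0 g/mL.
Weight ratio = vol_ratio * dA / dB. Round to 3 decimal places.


Wt ratio = 2.9 * 1.21 / 1.0
= 3.509

3.509


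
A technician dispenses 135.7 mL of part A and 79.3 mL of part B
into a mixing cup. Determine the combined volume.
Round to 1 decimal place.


Combined volume = 135.7 + 79.3
= 215.0 mL

215.0


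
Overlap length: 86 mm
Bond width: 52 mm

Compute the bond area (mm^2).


Bond area = 86 * 52 = 4472 mm^2

4472


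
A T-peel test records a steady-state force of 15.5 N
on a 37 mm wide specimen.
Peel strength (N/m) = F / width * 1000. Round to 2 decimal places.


Peel strength = 15.5 / 37 * 1000
= 418.92 N/m

418.92


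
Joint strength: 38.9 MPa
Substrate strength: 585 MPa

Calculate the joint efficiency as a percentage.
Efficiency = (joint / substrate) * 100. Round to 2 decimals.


Efficiency = (38.9 / 585) * 100 = 6.65%

6.65


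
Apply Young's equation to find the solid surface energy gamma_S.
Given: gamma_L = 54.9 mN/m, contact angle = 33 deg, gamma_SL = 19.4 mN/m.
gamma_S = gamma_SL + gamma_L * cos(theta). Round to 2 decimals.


theta_rad = 33 * pi/180 = 0.575959
gamma_S = 19.4 + 54.9 * cos(0.575959)
= 65.44 mN/m

65.44


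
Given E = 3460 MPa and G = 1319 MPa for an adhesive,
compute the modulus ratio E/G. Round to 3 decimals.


E/G ratio = 3460 / 1319 = 2.623

2.623


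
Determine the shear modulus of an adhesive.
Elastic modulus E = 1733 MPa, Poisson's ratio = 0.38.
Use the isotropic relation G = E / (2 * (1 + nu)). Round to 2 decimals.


G = 1733 / (2*(1+0.38)) = 1733 / 2.76
= 627.90 MPa

627.90


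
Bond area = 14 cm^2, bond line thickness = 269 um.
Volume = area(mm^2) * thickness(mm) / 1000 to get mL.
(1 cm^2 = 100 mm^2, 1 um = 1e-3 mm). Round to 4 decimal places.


area_mm2 = 14 * 100 = 1400
blt_mm = 269 * 1e-3 = 0.269
vol_mm3 = 1400 * 0.269 = 376.6
vol_mL = 376.6 / 1000 = 0.3766 mL

0.3766


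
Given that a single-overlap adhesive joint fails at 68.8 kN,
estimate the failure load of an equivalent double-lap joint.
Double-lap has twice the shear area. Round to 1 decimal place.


Double-lap factor = 2
Expected load = 68.8 * 2 = 137.6 kN

137.6


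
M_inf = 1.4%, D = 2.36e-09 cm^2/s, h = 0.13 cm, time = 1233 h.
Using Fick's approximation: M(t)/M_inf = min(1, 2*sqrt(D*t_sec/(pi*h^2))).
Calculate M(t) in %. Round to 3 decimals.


t = 4438800 s
ratio = min(1, 2*sqrt(2.36e-09*4438800/(pi*0.0169)))
= 0.888384
M(t) = 1.4 * 0.888384 = 1.244%

1.244


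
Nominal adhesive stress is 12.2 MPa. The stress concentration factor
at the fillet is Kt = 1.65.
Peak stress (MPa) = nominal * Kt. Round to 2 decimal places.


Peak = 12.2 * 1.65 = 20.13 MPa

20.13


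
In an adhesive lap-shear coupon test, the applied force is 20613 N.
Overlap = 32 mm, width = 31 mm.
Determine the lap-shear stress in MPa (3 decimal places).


stress = F / (overlap * width)
= 20613 / (32 * 31)
= 20.779 MPa

20.779


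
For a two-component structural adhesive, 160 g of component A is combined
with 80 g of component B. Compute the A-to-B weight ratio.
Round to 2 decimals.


Weight ratio A:B = 160 / 80
= 2.00

2.00


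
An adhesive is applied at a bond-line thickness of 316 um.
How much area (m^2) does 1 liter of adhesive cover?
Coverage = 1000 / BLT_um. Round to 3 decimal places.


Coverage = 1000 / 316 = 3.165 m^2

3.165


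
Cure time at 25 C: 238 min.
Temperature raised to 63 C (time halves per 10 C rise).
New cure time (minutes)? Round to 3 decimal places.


Acceleration factor = 2^(38/10) = 13.9288
New time = 238 / 13.9288 = 17.087 min

17.087


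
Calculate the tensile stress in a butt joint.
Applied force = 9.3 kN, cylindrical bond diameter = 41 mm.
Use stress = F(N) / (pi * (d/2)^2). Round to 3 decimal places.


A = pi * 20.5^2 = 1320.2543 mm^2
sigma = 9300.0 / 1320.2543 = 7.044 MPa

7.044


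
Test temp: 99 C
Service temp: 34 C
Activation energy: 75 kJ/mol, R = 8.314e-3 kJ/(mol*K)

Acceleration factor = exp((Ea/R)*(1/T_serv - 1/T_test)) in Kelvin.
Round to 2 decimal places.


AF = exp((75/0.008314)*(1/307.15 - 1/372.15))
= 168.97

168.97


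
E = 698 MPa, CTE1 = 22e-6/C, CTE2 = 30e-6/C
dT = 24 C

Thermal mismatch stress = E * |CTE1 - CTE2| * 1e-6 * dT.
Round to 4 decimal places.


= 698 * 8e-6 * 24
= 0.1340 MPa

0.1340


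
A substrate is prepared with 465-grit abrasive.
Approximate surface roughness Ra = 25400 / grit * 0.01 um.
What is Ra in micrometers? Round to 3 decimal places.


Ra = 25400 / 465 * 0.01 = 0.546 um

0.546


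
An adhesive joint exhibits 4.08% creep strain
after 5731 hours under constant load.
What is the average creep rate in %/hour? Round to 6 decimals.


Creep rate = strain / time
= 4.08 / 5731
= 0.000712 %/h

0.000712


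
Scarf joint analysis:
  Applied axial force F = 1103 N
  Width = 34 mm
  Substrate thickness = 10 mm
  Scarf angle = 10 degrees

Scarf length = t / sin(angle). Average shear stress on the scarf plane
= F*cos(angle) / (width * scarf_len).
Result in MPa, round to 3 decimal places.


Scarf length = 10 / sin(10 deg) = 57.5877 mm
cos(10 deg) = 0.984808
Shear = 1103 * 0.984808 / (34 * 57.5877)
= 0.555 MPa

0.555


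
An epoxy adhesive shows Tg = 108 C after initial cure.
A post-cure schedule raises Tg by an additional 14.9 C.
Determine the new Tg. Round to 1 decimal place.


New Tg = 108 + 14.9
= 122.9 C

122.9


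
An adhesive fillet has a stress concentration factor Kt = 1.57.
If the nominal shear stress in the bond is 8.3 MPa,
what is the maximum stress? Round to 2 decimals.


Max stress = 8.3 * 1.57 = 13.03 MPa

13.03


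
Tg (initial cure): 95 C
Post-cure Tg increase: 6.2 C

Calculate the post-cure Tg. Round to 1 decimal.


Post-cure Tg = 95 + 6.2 = 101.2 C

101.2


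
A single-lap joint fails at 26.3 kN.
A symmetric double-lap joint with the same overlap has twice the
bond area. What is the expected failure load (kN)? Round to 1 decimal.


Double-lap load = 2 * 26.3 = 52.6 kN

52.6


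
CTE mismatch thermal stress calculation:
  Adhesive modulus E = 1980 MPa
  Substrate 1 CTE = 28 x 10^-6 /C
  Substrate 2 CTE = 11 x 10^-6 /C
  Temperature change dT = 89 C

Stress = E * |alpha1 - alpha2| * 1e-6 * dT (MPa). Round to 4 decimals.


delta_alpha = |28 - 11| = 17 x 10^-6/C
Stress = 1980 * 17e-6 * 89
= 2.9957 MPa

2.9957


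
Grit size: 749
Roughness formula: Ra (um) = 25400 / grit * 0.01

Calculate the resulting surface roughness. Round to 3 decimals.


Ra = 25400 / 749 * 0.01
= 0.339 um

0.339


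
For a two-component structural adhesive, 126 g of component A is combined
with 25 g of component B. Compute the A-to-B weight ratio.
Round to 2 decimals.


Weight ratio A:B = 126 / 25
= 5.04

5.04


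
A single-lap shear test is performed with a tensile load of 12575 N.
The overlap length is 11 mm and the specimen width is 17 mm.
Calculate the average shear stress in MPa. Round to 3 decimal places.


Shear stress = F / (overlap * width)
= 12575 / (11 * 17)
= 12575 / 187
= 67.246 MPa

67.246


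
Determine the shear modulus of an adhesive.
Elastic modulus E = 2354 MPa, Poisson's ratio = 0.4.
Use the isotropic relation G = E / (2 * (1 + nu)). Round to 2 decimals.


G = 2354 / (2*(1+0.4)) = 2354 / 2.80
= 840.71 MPa

840.71


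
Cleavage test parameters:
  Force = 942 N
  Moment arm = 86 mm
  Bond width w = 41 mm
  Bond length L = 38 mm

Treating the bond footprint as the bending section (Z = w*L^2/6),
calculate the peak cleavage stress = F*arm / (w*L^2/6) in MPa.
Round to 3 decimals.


M = 942 * 86 = 81012 N*mm
Z = 41 * 38^2 / 6 = 59204 / 6 mm^3
sigma = M / Z = 6 * 81012 / 59204 = 486072 / 59204
= 8.210 MPa

8.210


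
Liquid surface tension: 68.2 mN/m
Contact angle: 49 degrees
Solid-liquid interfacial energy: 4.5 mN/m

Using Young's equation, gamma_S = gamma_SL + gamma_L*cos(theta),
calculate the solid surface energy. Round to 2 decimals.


gamma_S = 4.5 + 68.2 * cos(49)
= 49.24 mN/m

49.24


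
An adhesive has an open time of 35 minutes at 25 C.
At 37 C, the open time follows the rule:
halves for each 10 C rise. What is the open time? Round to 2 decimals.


Factor = 2^((37-25)/10) = 2.2974
Open time = 35 / 2.2974 = 15.23 min

15.23


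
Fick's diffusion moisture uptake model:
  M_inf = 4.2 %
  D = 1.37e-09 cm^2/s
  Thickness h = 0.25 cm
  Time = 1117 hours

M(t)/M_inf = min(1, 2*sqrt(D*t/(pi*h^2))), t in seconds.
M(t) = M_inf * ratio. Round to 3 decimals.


t_sec = 1117 * 3600 = 4021200
ratio = 2*sqrt(1.37e-09*4021200/(pi*0.25^2))
= min(1, 0.335006)
= 0.335006
M(t) = 4.2 * 0.335006 = 1.407 %

1.407


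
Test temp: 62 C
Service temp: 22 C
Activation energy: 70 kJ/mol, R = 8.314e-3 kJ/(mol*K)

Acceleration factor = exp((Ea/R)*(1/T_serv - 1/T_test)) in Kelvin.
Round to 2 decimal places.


AF = exp((70/0.008314)*(1/295.15 - 1/335.15))
= 30.10

30.10


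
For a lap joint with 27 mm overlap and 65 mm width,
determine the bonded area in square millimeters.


Area = 27 * 65 = 1755 mm^2

1755


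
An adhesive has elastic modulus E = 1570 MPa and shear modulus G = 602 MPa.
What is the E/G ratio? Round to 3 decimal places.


E/G = 1570 / 602 = 2.608

2.608


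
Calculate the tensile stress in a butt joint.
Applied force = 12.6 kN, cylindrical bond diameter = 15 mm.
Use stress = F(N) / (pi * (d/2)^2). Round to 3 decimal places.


A = pi * 7.5^2 = 176.7146 mm^2
sigma = 12600.0 / 176.7146 = 71.301 MPa

71.301


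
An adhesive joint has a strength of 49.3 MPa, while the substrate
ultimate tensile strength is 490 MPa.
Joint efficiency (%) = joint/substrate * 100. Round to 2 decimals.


Efficiency = 49.3 / 490 * 100
= 10.06%

10.06


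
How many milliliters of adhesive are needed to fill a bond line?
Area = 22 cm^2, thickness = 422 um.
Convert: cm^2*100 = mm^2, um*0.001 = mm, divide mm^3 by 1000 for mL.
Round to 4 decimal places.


= (22 * 100) * (422 * 0.001) / 1000
= 0.9284 mL

0.9284


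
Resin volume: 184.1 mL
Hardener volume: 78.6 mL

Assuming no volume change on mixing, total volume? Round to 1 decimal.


V_total = 184.1 + 78.6 = 262.7 mL

262.7


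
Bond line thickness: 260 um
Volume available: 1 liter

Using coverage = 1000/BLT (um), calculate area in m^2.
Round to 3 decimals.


1 L = 1e6 mm^3, thickness = 260 um = 0.26 mm
Area = 1e6 / 0.26 mm^2 = (1e6 / 0.26) / 1e6 m^2 = 1000 / 260 m^2
= 3.846 m^2

3.846


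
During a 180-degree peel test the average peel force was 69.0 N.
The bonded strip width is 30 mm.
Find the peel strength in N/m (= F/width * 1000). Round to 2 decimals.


Peel strength = F/width * 1000
= 69.0 / 30 * 1000
= 2300.00 N/m

2300.00


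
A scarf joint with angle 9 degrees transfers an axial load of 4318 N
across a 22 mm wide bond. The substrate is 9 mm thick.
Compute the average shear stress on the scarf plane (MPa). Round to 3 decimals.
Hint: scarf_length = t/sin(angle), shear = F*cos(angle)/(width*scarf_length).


scarf_length = 9 / sin(9 deg) = 57.5321 mm
cos(9 deg) = 0.987688
shear stress = 4318 * 0.987688 / (22 * 57.5321)
= 3.370 MPa

3.370


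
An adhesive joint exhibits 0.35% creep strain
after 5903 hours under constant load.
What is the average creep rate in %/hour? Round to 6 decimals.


Creep rate = strain / time
= 0.35 / 5903
= 0.000059 %/h

0.000059


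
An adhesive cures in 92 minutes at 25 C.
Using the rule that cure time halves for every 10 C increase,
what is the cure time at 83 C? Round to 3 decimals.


Factor = 2^((83 - 25) / 10) = 55.7152
Cure time = 92 / 55.7152
= 1.651 minutes

1.651


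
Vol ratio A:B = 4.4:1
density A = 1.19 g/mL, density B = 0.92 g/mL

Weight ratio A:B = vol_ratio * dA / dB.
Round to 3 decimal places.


Weight ratio = 4.4 * 1.19 / 0.92
= 5.691

5.691


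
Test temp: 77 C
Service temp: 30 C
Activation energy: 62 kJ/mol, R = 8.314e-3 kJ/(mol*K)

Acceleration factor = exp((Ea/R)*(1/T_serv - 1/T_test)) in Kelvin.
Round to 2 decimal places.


AF = exp((62/0.008314)*(1/303.15 - 1/350.15))
= 27.17

27.17


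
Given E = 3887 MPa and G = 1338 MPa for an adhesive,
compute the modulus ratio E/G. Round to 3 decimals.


E/G ratio = 3887 / 1338 = 2.905

2.905


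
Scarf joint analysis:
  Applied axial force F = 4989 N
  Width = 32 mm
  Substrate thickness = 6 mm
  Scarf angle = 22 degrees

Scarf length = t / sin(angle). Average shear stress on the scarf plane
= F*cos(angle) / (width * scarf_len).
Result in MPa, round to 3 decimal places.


Scarf length = 6 / sin(22 deg) = 16.0168 mm
cos(22 deg) = 0.927184
Shear = 4989 * 0.927184 / (32 * 16.0168)
= 9.025 MPa

9.025


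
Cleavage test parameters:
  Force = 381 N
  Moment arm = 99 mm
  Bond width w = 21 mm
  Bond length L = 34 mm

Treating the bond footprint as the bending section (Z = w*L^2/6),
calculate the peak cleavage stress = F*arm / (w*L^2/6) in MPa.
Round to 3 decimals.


M = 381 * 99 = 37719 N*mm
Z = 21 * 34^2 / 6 = 24276 / 6 mm^3
sigma = M / Z = 6 * 37719 / 24276 = 226314 / 24276
= 9.323 MPa

9.323


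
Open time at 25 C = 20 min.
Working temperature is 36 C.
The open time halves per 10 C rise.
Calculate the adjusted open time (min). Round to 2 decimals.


factor = 2^((36 - 25) / 10) = 2.1435
ot = 20 / 2.1435 = 9.33 min

9.33


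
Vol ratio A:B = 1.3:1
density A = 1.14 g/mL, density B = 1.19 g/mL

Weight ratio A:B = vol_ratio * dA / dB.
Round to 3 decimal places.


Weight ratio = 1.3 * 1.14 / 1.19
= 1.245

1.245


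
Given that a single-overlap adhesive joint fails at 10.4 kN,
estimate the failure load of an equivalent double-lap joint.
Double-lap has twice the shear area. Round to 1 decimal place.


Double-lap factor = 2
Expected load = 10.4 * 2 = 20.8 kN

20.8


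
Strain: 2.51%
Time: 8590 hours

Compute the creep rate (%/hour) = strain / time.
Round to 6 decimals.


Creep rate = 2.51 / 8590
= 0.000292 %/h

0.000292


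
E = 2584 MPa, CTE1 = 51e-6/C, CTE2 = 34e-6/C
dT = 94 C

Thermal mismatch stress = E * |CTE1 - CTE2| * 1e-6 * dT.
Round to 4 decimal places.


= 2584 * 17e-6 * 94
= 4.1292 MPa

4.1292


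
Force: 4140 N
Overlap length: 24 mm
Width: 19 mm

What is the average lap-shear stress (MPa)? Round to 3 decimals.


Average shear stress = F / (overlap * width)
= 4140 / (24 * 19)
= 9.079 MPa

9.079


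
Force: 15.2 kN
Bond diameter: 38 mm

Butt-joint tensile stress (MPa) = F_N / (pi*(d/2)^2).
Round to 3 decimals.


F_N = 15.2 * 1000 = 15200.0 N
A = pi*(19.0)^2 = 1134.1149 mm^2
stress = 15200.0 / 1134.1149 = 13.403 MPa

13.403


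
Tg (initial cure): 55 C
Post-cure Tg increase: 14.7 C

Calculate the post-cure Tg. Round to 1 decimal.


Post-cure Tg = 55 + 14.7 = 69.7 C

69.7


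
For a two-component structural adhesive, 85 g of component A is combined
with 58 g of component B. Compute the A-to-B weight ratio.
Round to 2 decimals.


Weight ratio A:B = 85 / 58
= 1.47

1.47


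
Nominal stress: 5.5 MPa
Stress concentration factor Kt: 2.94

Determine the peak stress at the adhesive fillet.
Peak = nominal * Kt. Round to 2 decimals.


Peak stress = 5.5 * 2.94
= 16.17 MPa

16.17


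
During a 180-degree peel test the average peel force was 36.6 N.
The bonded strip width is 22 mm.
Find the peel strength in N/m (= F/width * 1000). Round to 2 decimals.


Peel strength = F/width * 1000
= 36.6 / 22 * 1000
= 1663.64 N/m

1663.64


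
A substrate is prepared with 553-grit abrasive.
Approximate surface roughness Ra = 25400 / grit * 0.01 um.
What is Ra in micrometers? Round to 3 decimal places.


Ra = 25400 / 553 * 0.01 = 0.459 um

0.459


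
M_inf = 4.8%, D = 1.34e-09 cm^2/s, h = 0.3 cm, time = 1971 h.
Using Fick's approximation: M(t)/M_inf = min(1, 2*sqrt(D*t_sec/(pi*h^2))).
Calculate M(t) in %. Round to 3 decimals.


t = 7095600 s
ratio = min(1, 2*sqrt(1.34e-09*7095600/(pi*0.0900)))
= 0.366759
M(t) = 4.8 * 0.366759 = 1.760%

1.760


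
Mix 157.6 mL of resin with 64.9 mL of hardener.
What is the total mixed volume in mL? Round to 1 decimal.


Total = 157.6 + 64.9 = 222.5 mL

222.5


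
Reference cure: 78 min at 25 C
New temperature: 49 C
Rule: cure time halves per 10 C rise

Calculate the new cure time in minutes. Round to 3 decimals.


factor = 2^((49-25)/10) = 5.2780
t_new = 78 / 5.2780 = 14.778 min

14.778


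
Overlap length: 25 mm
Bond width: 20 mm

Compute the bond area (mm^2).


Bond area = 25 * 20 = 500 mm^2

500


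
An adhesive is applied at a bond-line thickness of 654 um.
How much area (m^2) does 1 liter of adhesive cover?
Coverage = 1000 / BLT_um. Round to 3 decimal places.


Coverage = 1000 / 654 = 1.529 m^2

1.529


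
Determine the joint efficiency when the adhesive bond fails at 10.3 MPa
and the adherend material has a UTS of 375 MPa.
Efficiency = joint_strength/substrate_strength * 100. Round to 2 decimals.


Joint efficiency = 10.3 / 375 * 100
= 2.75%

2.75


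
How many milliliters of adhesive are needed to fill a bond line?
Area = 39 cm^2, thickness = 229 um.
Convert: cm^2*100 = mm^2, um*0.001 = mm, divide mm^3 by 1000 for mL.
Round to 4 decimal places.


= (39 * 100) * (229 * 0.001) / 1000
= 0.8931 mL

0.8931


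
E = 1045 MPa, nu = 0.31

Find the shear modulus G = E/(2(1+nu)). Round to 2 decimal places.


G = 1045 / (2 * 1.31)
= 398.85 MPa

398.85


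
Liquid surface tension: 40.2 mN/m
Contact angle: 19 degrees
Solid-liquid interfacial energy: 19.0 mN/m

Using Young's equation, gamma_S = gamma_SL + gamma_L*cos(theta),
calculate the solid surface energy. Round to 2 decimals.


gamma_S = 19.0 + 40.2 * cos(19)
= 57.01 mN/m

57.01


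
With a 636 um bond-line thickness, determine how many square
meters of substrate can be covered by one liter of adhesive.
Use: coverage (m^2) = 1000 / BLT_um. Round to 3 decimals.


Coverage = 1000 / 636 = 1.572 m^2

1.572


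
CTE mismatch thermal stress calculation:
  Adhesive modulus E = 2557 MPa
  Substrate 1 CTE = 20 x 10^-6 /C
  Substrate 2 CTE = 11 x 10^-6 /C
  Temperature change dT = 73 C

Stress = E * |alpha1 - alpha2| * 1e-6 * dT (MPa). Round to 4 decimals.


delta_alpha = |20 - 11| = 9 x 10^-6/C
Stress = 2557 * 9e-6 * 73
= 1.6799 MPa

1.6799


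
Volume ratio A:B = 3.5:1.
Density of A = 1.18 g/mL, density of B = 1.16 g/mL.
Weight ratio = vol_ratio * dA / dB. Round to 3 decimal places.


Wt ratio = 3.5 * 1.18 / 1.16
= 3.560

3.560


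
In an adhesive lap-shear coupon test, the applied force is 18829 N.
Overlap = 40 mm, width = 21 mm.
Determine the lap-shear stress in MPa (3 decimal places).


stress = F / (overlap * width)
= 18829 / (40 * 21)
= 22.415 MPa

22.415


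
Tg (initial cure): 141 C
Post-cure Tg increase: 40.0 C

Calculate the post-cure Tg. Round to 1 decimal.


Post-cure Tg = 141 + 40.0 = 181.0 C

181.0


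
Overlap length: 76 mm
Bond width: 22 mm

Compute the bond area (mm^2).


Bond area = 76 * 22 = 1672 mm^2

1672


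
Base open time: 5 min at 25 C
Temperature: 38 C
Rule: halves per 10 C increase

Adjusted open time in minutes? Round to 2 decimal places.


Acceleration = 2^((38-25)/10) = 2.4623
Open time = 5 / 2.4623 = 2.03 min

2.03


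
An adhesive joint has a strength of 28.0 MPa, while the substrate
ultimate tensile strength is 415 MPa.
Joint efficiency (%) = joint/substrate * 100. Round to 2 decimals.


Efficiency = 28.0 / 415 * 100
= 6.75%

6.75


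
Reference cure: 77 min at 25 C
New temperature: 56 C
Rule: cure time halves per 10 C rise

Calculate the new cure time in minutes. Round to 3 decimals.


factor = 2^((56-25)/10) = 8.5742
t_new = 77 / 8.5742 = 8.980 min

8.980


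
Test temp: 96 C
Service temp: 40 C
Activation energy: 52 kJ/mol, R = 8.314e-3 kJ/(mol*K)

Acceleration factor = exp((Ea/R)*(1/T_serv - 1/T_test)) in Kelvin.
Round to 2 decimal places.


AF = exp((52/0.008314)*(1/313.15 - 1/369.15))
= 20.69

20.69


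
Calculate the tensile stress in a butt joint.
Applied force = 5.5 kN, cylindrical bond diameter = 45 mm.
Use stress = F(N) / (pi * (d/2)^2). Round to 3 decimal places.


A = pi * 22.5^2 = 1590.4313 mm^2
sigma = 5500.0 / 1590.4313 = 3.458 MPa

3.458


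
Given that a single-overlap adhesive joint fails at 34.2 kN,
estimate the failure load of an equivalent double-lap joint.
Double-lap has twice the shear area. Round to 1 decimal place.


Double-lap factor = 2
Expected load = 34.2 * 2 = 68.4 kN

68.4


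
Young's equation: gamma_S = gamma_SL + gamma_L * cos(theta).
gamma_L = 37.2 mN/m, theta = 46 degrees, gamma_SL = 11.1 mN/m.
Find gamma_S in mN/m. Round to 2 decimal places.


cos(46 deg) = 0.694658
gamma_S = 11.1 + 37.2 * 0.694658
= 36.94 mN/m

36.94


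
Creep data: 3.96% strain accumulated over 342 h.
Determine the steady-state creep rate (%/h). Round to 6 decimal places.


Rate = 3.96 / 342 = 0.011579 %/h

0.011579


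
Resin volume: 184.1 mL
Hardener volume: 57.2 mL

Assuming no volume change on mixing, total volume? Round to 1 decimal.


V_total = 184.1 + 57.2 = 241.3 mL

241.3


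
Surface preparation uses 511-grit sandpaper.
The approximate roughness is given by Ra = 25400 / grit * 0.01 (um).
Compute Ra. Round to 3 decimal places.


Ra = 25400 / 511 * 0.01
= 254 / 511
= 0.497 um

0.497


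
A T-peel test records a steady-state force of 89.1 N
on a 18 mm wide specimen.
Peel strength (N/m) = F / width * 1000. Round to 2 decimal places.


Peel strength = 89.1 / 18 * 1000
= 4950.00 N/m

4950.00


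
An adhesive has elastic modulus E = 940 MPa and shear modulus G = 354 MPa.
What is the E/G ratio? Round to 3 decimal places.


E/G = 940 / 354 = 2.655

2.655


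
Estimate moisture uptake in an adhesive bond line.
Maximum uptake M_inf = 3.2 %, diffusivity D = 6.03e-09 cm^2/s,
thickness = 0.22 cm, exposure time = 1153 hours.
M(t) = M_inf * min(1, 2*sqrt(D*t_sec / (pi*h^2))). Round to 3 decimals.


Convert time: 1153 h = 4150800 s
ratio = min(1, 2*sqrt(6.03e-09*4150800/(pi*0.22^2)))
= 0.811441
M(t) = 3.2 * 0.811441 = 2.597%

2.597


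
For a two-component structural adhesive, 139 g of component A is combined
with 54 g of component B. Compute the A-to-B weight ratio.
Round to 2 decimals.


Weight ratio A:B = 139 / 54
= 2.57

2.57


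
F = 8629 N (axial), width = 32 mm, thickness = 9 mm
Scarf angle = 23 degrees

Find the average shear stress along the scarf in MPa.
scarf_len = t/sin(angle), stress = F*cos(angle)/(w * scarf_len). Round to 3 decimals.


scarf_len = 9/sin(23 deg) = 23.0337
cos(23 deg) = 0.920505
stress = 8629*0.920505/(32*23.0337) = 10.776 MPa

10.776


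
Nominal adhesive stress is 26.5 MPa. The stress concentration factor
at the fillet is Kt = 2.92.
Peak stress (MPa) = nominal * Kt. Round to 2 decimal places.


Peak = 26.5 * 2.92 = 77.38 MPa

77.38


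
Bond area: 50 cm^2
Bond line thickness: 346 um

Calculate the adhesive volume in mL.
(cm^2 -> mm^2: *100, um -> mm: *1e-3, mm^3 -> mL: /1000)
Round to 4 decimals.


V = 50*100 * 346*1e-3 / 1000
= 1.7300 mL

1.7300


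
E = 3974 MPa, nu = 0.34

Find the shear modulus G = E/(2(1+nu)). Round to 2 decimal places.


G = 3974 / (2 * 1.34)
= 1482.84 MPa

1482.84


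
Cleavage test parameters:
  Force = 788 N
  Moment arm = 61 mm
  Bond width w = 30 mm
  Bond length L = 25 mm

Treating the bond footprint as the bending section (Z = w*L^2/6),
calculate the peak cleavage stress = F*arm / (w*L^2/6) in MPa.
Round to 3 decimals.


M = 788 * 61 = 48068 N*mm
Z = 30 * 25^2 / 6 = 18750 / 6 mm^3
sigma = M / Z = 6 * 48068 / 18750 = 288408 / 18750
= 15.382 MPa

15.382


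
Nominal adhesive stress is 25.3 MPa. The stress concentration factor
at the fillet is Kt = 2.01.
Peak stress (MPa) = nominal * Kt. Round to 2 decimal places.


Peak = 25.3 * 2.01 = 50.85 MPa

50.85


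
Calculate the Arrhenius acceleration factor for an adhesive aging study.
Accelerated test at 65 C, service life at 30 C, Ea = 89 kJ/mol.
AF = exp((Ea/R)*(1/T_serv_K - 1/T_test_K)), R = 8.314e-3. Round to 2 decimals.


T_test = 338.15 K, T_serv = 303.15 K
Ea/R = 89 / 0.008314 = 10704.84
AF = exp(10704.84 * (1/303.15 - 1/338.15))
= 38.67

38.67


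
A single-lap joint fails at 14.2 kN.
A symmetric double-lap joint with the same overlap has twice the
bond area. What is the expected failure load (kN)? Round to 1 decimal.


Double-lap load = 2 * 14.2 = 28.4 kN

28.4


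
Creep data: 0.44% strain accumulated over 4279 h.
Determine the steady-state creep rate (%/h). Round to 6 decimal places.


Rate = 0.44 / 4279 = 0.000103 %/h

0.000103


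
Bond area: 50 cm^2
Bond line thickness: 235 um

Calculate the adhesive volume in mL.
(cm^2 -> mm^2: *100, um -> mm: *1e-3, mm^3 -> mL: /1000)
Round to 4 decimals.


V = 50*100 * 235*1e-3 / 1000
= 1.1750 mL

1.1750


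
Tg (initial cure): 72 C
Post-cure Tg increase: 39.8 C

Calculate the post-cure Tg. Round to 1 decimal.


Post-cure Tg = 72 + 39.8 = 111.8 C

111.8


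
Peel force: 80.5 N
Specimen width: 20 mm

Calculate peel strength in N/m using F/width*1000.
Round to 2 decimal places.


Peel strength = 80.5 / 20 * 1000 = 4025.00 N/m

4025.00


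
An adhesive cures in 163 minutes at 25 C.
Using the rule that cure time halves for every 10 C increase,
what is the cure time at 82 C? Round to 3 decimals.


Factor = 2^((82 - 25) / 10) = 51.9842
Cure time = 163 / 51.9842
= 3.136 minutes

3.136


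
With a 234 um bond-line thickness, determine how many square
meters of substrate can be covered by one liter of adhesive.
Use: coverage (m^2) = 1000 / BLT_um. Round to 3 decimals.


Coverage = 1000 / 234 = 4.274 m^2

4.274


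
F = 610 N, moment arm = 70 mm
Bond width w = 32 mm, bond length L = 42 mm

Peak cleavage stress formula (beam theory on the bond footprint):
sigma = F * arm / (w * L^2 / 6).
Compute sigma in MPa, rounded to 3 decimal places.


sigma = (610 * 70) / (32 * 1764 / 6)
= 42700 * 6 / 56448
= 256200 / 56448
= 4.539 MPa

4.539


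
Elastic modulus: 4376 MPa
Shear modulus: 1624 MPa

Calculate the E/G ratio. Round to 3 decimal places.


E / G = 4376 / 1624 = 2.695

2.695


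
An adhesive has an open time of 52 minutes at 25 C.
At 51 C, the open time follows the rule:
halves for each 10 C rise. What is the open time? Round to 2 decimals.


Factor = 2^((51-25)/10) = 6.0629
Open time = 52 / 6.0629 = 8.58 min

8.58


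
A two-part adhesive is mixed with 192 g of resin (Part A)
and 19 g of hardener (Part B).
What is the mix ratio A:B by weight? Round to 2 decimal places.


Mix ratio = mass_A / mass_B
= 192 / 19
= 10.11

10.11


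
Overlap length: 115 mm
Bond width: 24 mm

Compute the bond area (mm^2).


Bond area = 115 * 24 = 2760 mm^2

2760


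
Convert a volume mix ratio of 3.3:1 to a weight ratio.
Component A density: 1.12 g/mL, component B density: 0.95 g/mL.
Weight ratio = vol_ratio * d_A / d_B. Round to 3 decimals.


= 3.3 * 1.12 / 0.95 = 3.891

3.891


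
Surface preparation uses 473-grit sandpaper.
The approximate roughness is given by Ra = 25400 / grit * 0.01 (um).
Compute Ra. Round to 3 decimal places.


Ra = 25400 / 473 * 0.01
= 254 / 473
= 0.537 um

0.537


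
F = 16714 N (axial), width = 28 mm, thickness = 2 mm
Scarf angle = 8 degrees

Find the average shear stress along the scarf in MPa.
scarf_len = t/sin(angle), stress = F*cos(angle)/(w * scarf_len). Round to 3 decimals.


scarf_len = 2/sin(8 deg) = 14.3706
cos(8 deg) = 0.990268
stress = 16714*0.990268/(28*14.3706) = 41.134 MPa

41.134


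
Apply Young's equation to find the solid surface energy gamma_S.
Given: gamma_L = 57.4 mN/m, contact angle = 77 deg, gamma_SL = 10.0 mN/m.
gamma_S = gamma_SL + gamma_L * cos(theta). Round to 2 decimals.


theta_rad = 77 * pi/180 = 1.343904
gamma_S = 10.0 + 57.4 * cos(1.343904)
= 22.91 mN/m

22.91


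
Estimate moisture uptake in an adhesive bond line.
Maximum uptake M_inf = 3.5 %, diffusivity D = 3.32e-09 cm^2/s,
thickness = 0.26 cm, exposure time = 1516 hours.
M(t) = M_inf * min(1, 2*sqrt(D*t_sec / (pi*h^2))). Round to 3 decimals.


Convert time: 1516 h = 5457600 s
ratio = min(1, 2*sqrt(3.32e-09*5457600/(pi*0.26^2)))
= 0.584187
M(t) = 3.5 * 0.584187 = 2.045%

2.045


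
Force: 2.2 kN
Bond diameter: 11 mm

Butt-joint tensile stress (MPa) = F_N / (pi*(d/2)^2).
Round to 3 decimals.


F_N = 2.2 * 1000 = 2200.0 N
A = pi*(5.5)^2 = 95.0332 mm^2
stress = 2200.0 / 95.0332 = 23.150 MPa

23.150


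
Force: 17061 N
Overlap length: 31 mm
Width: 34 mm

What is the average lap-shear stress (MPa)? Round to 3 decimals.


Average shear stress = F / (overlap * width)
= 17061 / (31 * 34)
= 16.187 MPa

16.187


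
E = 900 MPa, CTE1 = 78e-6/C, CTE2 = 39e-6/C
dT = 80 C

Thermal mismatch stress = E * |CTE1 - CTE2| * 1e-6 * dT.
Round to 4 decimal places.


= 900 * 39e-6 * 80
= 2.8080 MPa

2.8080


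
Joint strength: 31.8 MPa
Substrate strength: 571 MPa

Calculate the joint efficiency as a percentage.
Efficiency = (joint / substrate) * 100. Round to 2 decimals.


Efficiency = (31.8 / 571) * 100 = 5.57%

5.57


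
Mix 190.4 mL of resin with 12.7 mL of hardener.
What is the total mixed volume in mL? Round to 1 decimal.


Total = 190.4 + 12.7 = 203.1 mL

203.1


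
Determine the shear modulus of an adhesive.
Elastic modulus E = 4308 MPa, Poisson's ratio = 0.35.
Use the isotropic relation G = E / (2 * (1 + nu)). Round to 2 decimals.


G = 4308 / (2*(1+0.35)) = 4308 / 2.70
= 1595.56 MPa

1595.56


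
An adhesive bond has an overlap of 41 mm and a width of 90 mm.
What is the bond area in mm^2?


Bond area = overlap * width
= 41 * 90
= 3690 mm^2

3690


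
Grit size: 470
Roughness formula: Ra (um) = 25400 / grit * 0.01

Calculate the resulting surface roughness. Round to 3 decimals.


Ra = 25400 / 470 * 0.01
= 0.540 um

0.540


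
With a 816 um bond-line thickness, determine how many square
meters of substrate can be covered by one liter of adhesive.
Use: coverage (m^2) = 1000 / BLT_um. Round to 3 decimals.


Coverage = 1000 / 816 = 1.225 m^2

1.225


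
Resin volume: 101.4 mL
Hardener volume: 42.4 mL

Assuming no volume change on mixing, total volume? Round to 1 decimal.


V_total = 101.4 + 42.4 = 143.8 mL

143.8


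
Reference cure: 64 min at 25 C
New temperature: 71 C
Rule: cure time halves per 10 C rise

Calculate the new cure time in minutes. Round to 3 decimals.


factor = 2^((71-25)/10) = 24.2515
t_new = 64 / 24.2515 = 2.639 min

2.639


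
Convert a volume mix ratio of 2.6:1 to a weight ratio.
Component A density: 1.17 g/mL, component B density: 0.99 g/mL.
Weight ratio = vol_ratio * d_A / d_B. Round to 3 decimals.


= 2.6 * 1.17 / 0.99 = 3.073

3.073


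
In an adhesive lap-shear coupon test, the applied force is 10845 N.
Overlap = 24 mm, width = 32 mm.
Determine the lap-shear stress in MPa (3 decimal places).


stress = F / (overlap * width)
= 10845 / (24 * 32)
= 14.121 MPa

14.121


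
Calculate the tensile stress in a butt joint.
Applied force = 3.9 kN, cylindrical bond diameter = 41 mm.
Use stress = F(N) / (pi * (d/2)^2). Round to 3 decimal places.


A = pi * 20.5^2 = 1320.2543 mm^2
sigma = 3900.0 / 1320.2543 = 2.954 MPa

2.954


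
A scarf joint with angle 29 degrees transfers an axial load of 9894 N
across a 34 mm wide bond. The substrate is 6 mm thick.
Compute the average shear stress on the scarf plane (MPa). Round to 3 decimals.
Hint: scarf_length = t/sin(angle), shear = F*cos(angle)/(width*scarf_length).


scarf_length = 6 / sin(29 deg) = 12.3760 mm
cos(29 deg) = 0.874620
shear stress = 9894 * 0.874620 / (34 * 12.3760)
= 20.565 MPa

20.565


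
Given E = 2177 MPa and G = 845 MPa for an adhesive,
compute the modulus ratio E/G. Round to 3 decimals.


E/G ratio = 2177 / 845 = 2.576

2.576


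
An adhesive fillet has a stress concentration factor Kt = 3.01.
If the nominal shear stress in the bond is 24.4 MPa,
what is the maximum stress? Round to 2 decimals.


Max stress = 24.4 * 3.01 = 73.44 MPa

73.44


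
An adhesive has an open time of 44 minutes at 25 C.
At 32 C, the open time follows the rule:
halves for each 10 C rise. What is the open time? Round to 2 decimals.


Factor = 2^((32-25)/10) = 1.6245
Open time = 44 / 1.6245 = 27.09 min

27.09


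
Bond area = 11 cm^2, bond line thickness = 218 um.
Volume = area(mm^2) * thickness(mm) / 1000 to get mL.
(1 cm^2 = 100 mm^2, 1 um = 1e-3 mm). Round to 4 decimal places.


area_mm2 = 11 * 100 = 1100
blt_mm = 218 * 1e-3 = 0.218
vol_mm3 = 1100 * 0.218 = 239.8
vol_mL = 239.8 / 1000 = 0.2398 mL

0.2398


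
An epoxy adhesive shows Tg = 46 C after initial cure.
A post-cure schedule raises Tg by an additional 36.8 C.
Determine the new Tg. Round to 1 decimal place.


New Tg = 46 + 36.8
= 82.8 C

82.8


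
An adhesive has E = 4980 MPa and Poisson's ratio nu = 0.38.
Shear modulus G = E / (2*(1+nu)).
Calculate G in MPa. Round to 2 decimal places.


G = 4980 / (2*(1+0.38))
= 4980 / 2.76
= 1804.35 MPa

1804.35


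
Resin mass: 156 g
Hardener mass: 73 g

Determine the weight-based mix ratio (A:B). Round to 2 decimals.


Ratio = 156 / 73 = 2.14

2.14


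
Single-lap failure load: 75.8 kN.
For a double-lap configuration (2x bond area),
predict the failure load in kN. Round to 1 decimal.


Failure load = 75.8 * 2 = 151.6 kN

151.6


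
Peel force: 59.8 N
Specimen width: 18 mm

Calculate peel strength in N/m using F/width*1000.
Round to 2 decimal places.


Peel strength = 59.8 / 18 * 1000 = 3322.22 N/m

3322.22


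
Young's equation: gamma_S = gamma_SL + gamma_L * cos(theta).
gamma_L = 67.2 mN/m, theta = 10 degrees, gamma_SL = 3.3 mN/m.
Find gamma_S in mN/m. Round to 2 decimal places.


cos(10 deg) = 0.984808
gamma_S = 3.3 + 67.2 * 0.984808
= 69.48 mN/m

69.48


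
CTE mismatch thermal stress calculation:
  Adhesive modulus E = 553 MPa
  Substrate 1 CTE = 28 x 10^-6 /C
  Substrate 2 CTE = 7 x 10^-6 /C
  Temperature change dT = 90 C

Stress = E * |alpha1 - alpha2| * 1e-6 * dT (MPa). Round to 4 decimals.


delta_alpha = |28 - 7| = 21 x 10^-6/C
Stress = 553 * 21e-6 * 90
= 1.0452 MPa

1.0452


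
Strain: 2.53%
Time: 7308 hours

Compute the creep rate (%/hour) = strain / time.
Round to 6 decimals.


Creep rate = 2.53 / 7308
= 0.000346 %/h

0.000346


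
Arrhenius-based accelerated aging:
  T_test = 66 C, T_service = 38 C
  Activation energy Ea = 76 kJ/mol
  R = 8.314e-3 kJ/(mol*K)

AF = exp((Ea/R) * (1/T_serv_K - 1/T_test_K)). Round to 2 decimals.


T_test_K = 339.15, T_serv_K = 311.15
AF = exp((76/8.314e-3) * (1/311.15 - 1/339.15))
= 11.31

11.31


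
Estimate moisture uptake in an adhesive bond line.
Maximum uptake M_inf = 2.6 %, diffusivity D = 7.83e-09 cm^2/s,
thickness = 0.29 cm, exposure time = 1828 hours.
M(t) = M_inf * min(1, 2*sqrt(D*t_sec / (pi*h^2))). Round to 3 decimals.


Convert time: 1828 h = 6580800 s
ratio = min(1, 2*sqrt(7.83e-09*6580800/(pi*0.29^2)))
= 0.883237
M(t) = 2.6 * 0.883237 = 2.296%

2.296


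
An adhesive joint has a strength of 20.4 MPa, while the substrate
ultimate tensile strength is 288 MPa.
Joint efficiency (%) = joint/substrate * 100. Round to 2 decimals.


Efficiency = 20.4 / 288 * 100
= 7.08%

7.08


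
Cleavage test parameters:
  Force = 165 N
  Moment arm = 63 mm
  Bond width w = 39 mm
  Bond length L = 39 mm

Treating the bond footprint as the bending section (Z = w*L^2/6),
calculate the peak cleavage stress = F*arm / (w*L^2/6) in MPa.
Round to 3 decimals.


M = 165 * 63 = 10395 N*mm
Z = 39 * 39^2 / 6 = 59319 / 6 mm^3
sigma = M / Z = 6 * 10395 / 59319 = 62370 / 59319
= 1.051 MPa

1.051


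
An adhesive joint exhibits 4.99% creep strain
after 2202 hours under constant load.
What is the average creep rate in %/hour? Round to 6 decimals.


Creep rate = strain / time
= 4.99 / 2202
= 0.002266 %/h

0.002266


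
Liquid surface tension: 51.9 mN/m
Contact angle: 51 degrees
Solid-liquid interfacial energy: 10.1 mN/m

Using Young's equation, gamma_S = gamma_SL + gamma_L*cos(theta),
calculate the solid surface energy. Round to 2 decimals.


gamma_S = 10.1 + 51.9 * cos(51)
= 42.76 mN/m

42.76


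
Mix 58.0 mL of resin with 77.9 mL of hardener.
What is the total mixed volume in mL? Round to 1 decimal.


Total = 58.0 + 77.9 = 135.9 mL

135.9


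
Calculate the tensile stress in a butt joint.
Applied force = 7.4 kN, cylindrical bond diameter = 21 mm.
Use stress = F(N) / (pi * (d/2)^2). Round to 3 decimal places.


A = pi * 10.5^2 = 346.3606 mm^2
sigma = 7400.0 / 346.3606 = 21.365 MPa

21.365


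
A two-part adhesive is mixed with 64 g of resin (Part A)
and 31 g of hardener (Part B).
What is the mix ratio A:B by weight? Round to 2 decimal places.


Mix ratio = mass_A / mass_B
= 64 / 31
= 2.06

2.06


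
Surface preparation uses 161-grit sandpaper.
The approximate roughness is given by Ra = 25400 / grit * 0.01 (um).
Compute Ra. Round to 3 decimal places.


Ra = 25400 / 161 * 0.01
= 254 / 161
= 1.578 um

1.578


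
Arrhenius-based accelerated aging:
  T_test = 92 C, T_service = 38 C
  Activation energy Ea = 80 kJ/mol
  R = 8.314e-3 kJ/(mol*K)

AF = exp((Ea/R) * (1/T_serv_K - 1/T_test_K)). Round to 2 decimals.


T_test_K = 365.15, T_serv_K = 311.15
AF = exp((80/8.314e-3) * (1/311.15 - 1/365.15))
= 96.87

96.87


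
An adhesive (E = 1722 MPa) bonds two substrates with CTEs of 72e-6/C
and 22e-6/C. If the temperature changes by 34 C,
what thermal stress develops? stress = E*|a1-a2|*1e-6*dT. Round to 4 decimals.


Stress = 1722 * |72 - 22| * 1e-6 * 34
= 2.9274 MPa

2.9274


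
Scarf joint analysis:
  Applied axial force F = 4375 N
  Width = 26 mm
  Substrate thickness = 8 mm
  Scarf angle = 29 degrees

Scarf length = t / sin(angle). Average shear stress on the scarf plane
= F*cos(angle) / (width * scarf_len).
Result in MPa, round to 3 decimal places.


Scarf length = 8 / sin(29 deg) = 16.5013 mm
cos(29 deg) = 0.874620
Shear = 4375 * 0.874620 / (26 * 16.5013)
= 8.919 MPa

8.919


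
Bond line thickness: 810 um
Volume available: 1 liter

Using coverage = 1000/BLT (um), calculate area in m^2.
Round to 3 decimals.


1 L = 1e6 mm^3, thickness = 810 um = 0.81 mm
Area = 1e6 / 0.81 mm^2 = (1e6 / 0.81) / 1e6 m^2 = 1000 / 810 m^2
= 1.235 m^2

1.235


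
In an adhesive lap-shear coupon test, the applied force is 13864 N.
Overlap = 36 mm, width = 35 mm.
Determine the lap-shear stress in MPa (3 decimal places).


stress = F / (overlap * width)
= 13864 / (36 * 35)
= 11.003 MPa

11.003


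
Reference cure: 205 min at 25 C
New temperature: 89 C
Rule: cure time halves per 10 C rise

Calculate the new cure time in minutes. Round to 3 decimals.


factor = 2^((89-25)/10) = 84.4485
t_new = 205 / 84.4485 = 2.428 min

2.428


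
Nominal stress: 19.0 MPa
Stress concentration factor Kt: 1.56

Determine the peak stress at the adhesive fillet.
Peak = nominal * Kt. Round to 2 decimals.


Peak stress = 19.0 * 1.56
= 29.64 MPa

29.64


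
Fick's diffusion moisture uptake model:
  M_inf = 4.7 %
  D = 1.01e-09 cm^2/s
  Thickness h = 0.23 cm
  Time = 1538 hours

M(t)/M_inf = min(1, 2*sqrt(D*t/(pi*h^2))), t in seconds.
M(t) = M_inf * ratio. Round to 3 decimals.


t_sec = 1538 * 3600 = 5536800
ratio = 2*sqrt(1.01e-09*5536800/(pi*0.23^2))
= min(1, 0.366874)
= 0.366874
M(t) = 4.7 * 0.366874 = 1.724 %

1.724


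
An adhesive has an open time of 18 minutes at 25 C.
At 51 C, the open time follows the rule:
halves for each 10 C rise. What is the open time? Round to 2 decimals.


Factor = 2^((51-25)/10) = 6.0629
Open time = 18 / 6.0629 = 2.97 min

2.97


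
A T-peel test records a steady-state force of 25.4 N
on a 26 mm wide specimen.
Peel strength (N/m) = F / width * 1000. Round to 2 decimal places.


Peel strength = 25.4 / 26 * 1000
= 976.92 N/m

976.92


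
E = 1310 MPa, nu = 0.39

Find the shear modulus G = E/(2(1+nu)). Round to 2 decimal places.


G = 1310 / (2 * 1.39)
= 471.22 MPa

471.22
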